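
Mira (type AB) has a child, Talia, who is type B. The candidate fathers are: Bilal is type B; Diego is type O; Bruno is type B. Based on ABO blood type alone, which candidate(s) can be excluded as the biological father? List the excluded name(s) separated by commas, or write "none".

none

A candidate is excluded only if no genotype consistent with his phenotype could produce a type B child with a type AB mother.
Every candidate has at least one consistent genotype combination, so none can be excluded.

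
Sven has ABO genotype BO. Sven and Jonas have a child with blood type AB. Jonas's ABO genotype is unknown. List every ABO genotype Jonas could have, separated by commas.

For each candidate genotype of Jonas, check whether crossing it with BO can produce every observed child phenotype.
  AA → possible child types {A, AB} ✓
  AB → possible child types {A, B, AB} ✓
  AO → possible child types {O, A, B, AB} ✓
  BB → possible child types {B} ✗
  BO → possible child types {O, B} ✗
  OO → possible child types {O, B} ✗

AA, AB, AO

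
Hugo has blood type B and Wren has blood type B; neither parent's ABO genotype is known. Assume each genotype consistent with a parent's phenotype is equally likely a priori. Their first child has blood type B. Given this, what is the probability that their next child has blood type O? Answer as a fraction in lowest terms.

1/20

Possible genotypes: Hugo ∈ {BB, BO}; Wren ∈ {BB, BO}.
Weight each parental genotype pair by prior × P(type-B child):
  BB × BB: posterior weight 4/15; P(next child type O) = 0.
  BB × BO: posterior weight 4/15; P(next child type O) = 0.
  BO × BB: posterior weight 4/15; P(next child type O) = 0.
  BO × BO: posterior weight 1/5; P(next child type O) = 1/4.
Weighted sum = 1/20.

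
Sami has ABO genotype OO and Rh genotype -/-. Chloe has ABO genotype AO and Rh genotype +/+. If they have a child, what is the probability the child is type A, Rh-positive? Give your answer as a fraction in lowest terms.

1/2

ABO cross OO × AO → offspring phenotypes: 1/2 O, 1/2 A.
Rh cross -/- × +/+ → 1 Rh+.
Independent loci: P(type A, Rh-positive) = 1/2 × 1 = 1/2.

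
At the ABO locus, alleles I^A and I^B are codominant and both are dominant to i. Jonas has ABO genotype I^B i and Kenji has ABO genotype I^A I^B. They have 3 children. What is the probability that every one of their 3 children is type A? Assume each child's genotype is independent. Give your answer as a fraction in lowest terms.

1/64

ABO cross I^B i × I^A I^B → 1/4 A, 1/2 B, 1/4 AB.
So P(type A) = 1/4 per child.
All 3 independent: (1/4)^3 = 1/64.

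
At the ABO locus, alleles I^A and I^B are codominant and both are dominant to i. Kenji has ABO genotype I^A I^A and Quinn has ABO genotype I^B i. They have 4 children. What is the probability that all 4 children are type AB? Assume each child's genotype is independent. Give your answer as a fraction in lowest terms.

ABO cross I^A I^A × I^B i → 1/2 A, 1/2 AB.
So P(type AB) = 1/2 per child.
All 4 independent: (1/2)^4 = 1/16.

1/16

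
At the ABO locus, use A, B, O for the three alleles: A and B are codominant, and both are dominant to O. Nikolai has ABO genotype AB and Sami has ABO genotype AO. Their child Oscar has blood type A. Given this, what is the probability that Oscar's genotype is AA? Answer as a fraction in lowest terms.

Cross AB × AO → 1/4 AA, 1/4 AB, 1/4 AO, 1/4 BO.
Type-A genotypes among offspring: AA (1/4), AO (1/4); total 1/2.
P(AA | type A) = (1/4) / (1/2) = 1/2.

1/2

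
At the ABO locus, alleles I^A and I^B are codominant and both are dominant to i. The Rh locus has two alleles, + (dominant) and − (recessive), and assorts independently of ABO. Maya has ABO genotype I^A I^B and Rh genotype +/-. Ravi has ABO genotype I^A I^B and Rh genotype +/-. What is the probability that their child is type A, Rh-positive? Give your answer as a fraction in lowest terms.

3/16

ABO cross I^A I^B × I^A I^B → offspring phenotypes: 1/4 A, 1/4 B, 1/2 AB.
Rh cross +/- × +/- → 3/4 Rh+, 1/4 Rh-.
Independent loci: P(type A, Rh-positive) = 1/4 × 3/4 = 3/16.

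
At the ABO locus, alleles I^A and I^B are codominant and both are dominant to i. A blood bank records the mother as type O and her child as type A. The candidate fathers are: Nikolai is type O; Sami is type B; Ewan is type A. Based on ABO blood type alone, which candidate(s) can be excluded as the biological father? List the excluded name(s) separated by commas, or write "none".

Nikolai, Sami

A candidate is excluded only if no genotype consistent with his phenotype could produce a type A child with a type O mother.
Nikolai (type O): no genotype consistent with that phenotype can produce a type-A child with a type-O mother.
Sami (type B): no genotype consistent with that phenotype can produce a type-A child with a type-O mother.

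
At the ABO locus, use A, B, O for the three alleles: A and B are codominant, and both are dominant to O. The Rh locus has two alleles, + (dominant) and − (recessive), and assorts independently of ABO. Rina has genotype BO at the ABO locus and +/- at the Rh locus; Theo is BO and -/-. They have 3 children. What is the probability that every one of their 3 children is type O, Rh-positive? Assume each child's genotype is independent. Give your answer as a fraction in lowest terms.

1/512

ABO cross BO × BO → 1/4 O, 3/4 B.
Rh cross +/- × -/- → 1/2 Rh+, 1/2 Rh-; so P(type O, Rh-positive) = 1/4 × 1/2 = 1/8 per child.
All 3 independent: (1/8)^3 = 1/512.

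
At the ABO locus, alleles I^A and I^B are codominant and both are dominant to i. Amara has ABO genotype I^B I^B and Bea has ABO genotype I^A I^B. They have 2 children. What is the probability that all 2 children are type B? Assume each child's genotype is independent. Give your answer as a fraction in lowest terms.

1/4

ABO cross I^B I^B × I^A I^B → 1/2 B, 1/2 AB.
So P(type B) = 1/2 per child.
All 2 independent: (1/2)^2 = 1/4.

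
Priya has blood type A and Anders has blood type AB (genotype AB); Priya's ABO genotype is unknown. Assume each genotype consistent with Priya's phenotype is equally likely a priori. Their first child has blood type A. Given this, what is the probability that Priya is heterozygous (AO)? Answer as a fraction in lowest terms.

1/2

Possible genotypes: Priya ∈ {AA, AO}; Anders ∈ {AB}.
Weight each parental genotype pair by prior × P(type-A child):
  AA × AB: posterior weight 1/2.
  AO × AB: posterior weight 1/2.
Sum the posterior weight over pairs where Priya is AO: 1/2.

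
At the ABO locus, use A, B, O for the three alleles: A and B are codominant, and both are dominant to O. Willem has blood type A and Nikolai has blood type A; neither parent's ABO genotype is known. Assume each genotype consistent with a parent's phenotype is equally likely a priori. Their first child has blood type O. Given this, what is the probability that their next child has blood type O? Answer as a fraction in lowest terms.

1/4

Possible genotypes: Willem ∈ {AA, AO}; Nikolai ∈ {AA, AO}.
Weight each parental genotype pair by prior × P(type-O child):
  AO × AO: posterior weight 1; P(next child type O) = 1/4.
Weighted sum = 1/4.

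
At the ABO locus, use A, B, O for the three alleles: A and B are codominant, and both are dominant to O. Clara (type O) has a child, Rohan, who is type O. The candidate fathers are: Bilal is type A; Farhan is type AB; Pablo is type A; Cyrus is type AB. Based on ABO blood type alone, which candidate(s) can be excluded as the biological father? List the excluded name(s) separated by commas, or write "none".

Farhan, Cyrus

A candidate is excluded only if no genotype consistent with his phenotype could produce a type O child with a type O mother.
Farhan (type AB): no genotype consistent with that phenotype can produce a type-O child with a type-O mother.
Cyrus (type AB): no genotype consistent with that phenotype can produce a type-O child with a type-O mother.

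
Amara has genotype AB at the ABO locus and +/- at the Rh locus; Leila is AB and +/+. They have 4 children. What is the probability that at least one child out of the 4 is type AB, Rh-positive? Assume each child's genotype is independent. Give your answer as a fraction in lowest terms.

15/16

ABO cross AB × AB → 1/4 A, 1/4 B, 1/2 AB.
Rh cross +/- × +/+ → 1 Rh+; so P(type AB, Rh-positive) = 1/2 × 1 = 1/2 per child.
P(none) = (1/2)^4 = 1/16; P(at least one) = 1 − 1/16 = 15/16.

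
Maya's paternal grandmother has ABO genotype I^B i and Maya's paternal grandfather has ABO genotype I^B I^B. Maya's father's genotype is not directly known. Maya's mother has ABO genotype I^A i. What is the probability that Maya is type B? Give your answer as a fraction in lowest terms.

3/8

Maya's father's ABO genotype from I^B i × I^B I^B: 1/2 I^B I^B, 1/2 I^B i.
Crossing each possibility with the mother I^A i and summing P(type B): 1/2·1/2 + 1/2·1/4 = 3/8.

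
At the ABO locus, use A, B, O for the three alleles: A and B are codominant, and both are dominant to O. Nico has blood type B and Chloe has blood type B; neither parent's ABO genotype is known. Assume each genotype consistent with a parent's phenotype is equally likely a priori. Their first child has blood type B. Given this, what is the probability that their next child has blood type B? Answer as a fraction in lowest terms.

19/20

Possible genotypes: Nico ∈ {BB, BO}; Chloe ∈ {BB, BO}.
Weight each parental genotype pair by prior × P(type-B child):
  BB × BB: posterior weight 4/15; P(next child type B) = 1.
  BB × BO: posterior weight 4/15; P(next child type B) = 1.
  BO × BB: posterior weight 4/15; P(next child type B) = 1.
  BO × BO: posterior weight 1/5; P(next child type B) = 3/4.
Weighted sum = 19/20.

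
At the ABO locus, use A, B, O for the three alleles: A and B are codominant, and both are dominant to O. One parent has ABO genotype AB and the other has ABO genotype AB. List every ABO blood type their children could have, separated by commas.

A, B, AB

Gametes from AB × AB give offspring ABO genotypes AA, AB, BB, i.e. phenotypes A, B, AB.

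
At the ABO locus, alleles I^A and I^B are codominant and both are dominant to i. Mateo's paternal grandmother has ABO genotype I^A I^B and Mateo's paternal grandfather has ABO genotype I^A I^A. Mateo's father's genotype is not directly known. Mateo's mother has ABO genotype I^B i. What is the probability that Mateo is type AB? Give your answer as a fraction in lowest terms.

Mateo's father's ABO genotype from I^A I^B × I^A I^A: 1/2 I^A I^A, 1/2 I^A I^B.
Crossing each possibility with the mother I^B i and summing P(type AB): 1/2·1/2 + 1/2·1/4 = 3/8.

3/8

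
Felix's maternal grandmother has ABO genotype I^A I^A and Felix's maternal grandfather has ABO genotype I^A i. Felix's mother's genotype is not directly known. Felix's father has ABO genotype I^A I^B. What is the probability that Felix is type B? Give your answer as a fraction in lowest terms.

Felix's mother's ABO genotype from I^A I^A × I^A i: 1/2 I^A I^A, 1/2 I^A i.
Crossing each possibility with the father I^A I^B and summing P(type B): 1/2·0 + 1/2·1/4 = 1/8.

1/8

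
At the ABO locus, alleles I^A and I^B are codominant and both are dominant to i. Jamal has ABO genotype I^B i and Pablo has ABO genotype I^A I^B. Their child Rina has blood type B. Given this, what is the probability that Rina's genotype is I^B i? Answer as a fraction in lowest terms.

Cross I^B i × I^A I^B → 1/4 I^A I^B, 1/4 I^A i, 1/4 I^B I^B, 1/4 I^B i.
Type-B genotypes among offspring: I^B I^B (1/4), I^B i (1/4); total 1/2.
P(I^B i | type B) = (1/4) / (1/2) = 1/2.

1/2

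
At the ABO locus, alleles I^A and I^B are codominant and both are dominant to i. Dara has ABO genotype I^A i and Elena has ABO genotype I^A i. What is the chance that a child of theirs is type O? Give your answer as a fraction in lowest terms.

ABO cross I^A i × I^A i → offspring phenotypes: 1/4 O, 3/4 A.
So P(type O) = 1/4.

1/4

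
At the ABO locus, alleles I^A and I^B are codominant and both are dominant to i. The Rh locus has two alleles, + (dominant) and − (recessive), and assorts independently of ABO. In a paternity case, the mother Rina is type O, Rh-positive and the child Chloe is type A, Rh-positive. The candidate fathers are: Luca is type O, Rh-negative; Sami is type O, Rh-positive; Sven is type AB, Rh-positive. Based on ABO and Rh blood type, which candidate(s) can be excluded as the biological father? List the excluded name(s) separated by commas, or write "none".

Luca, Sami

A candidate is excluded only if no genotype consistent with his phenotype could produce a type A, Rh-positive child with a type O, Rh-positive mother.
Luca (type O, Rh-): no genotype consistent with that phenotype can produce a type-A Rh+ child with a type-O mother.
Sami (type O, Rh+): no genotype consistent with that phenotype can produce a type-A Rh+ child with a type-O mother.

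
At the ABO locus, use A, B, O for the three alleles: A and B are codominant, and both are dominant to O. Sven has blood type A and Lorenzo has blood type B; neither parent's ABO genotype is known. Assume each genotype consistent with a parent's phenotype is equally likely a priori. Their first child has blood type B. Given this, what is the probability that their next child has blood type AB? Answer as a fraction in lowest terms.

5/12

Possible genotypes: Sven ∈ {AA, AO}; Lorenzo ∈ {BB, BO}.
Weight each parental genotype pair by prior × P(type-B child):
  AO × BB: posterior weight 2/3; P(next child type AB) = 1/2.
  AO × BO: posterior weight 1/3; P(next child type AB) = 1/4.
Weighted sum = 5/12.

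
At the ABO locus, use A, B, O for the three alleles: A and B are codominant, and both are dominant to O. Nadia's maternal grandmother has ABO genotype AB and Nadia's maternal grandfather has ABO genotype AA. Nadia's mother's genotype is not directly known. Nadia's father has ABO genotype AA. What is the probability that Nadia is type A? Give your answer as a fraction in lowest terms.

Nadia's mother's ABO genotype from AB × AA: 1/2 AA, 1/2 AB.
Crossing each possibility with the father AA and summing P(type A): 1/2·1 + 1/2·1/2 = 3/4.

3/4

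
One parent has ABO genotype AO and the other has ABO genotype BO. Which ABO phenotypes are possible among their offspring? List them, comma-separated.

O, A, B, AB

Gametes from AO × BO give offspring ABO genotypes AB, AO, BO, OO, i.e. phenotypes O, A, B, AB.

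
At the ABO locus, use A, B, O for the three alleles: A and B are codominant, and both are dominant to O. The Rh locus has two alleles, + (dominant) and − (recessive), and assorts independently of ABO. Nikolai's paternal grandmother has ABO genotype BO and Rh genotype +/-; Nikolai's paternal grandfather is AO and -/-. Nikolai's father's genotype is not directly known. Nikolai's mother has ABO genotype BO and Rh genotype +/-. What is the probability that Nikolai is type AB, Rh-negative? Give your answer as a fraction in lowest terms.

Nikolai's father's ABO genotype from BO × AO: 1/4 AB, 1/4 AO, 1/4 BO, 1/4 OO.
Crossing each possibility with the mother BO and summing P(type AB): 1/4·1/4 + 1/4·1/4 + 1/4·0 + 1/4·0 = 1/8.
Similarly for Rh via the father's Rh distribution: P(Rh-) = 3/8.
Independent loci: 1/8 × 3/8 = 3/64.

3/64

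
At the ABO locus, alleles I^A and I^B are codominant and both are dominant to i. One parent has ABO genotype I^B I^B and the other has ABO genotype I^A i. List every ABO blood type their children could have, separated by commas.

Gametes from I^B I^B × I^A i give offspring ABO genotypes I^A I^B, I^B i, i.e. phenotypes B, AB.

B, AB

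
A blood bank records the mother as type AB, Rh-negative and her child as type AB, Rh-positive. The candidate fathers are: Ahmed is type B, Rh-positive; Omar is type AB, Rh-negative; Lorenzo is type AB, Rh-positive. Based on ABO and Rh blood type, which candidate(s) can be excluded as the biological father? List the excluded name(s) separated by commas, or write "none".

A candidate is excluded only if no genotype consistent with his phenotype could produce a type AB, Rh-positive child with a type AB, Rh-negative mother.
Omar (type AB, Rh-): no genotype consistent with that phenotype can produce a type-AB Rh+ child with a type-AB mother.

Omar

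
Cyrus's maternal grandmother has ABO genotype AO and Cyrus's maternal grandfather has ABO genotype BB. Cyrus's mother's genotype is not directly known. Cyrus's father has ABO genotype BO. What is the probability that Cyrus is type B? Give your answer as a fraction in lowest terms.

5/8

Cyrus's mother's ABO genotype from AO × BB: 1/2 AB, 1/2 BO.
Crossing each possibility with the father BO and summing P(type B): 1/2·1/2 + 1/2·3/4 = 5/8.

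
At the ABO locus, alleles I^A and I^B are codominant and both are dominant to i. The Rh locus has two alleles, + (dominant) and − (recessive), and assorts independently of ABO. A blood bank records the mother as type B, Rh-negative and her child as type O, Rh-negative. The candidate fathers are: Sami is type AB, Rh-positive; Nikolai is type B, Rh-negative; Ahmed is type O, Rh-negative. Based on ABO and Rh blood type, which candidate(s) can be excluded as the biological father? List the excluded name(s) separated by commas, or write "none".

A candidate is excluded only if no genotype consistent with his phenotype could produce a type O, Rh-negative child with a type B, Rh-negative mother.
Sami (type AB, Rh+): no genotype consistent with that phenotype can produce a type-O Rh- child with a type-B mother.

Sami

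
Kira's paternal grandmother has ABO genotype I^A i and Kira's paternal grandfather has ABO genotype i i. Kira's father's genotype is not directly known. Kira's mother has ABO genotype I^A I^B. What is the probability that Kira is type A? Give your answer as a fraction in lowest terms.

1/2

Kira's father's ABO genotype from I^A i × i i: 1/2 I^A i, 1/2 i i.
Crossing each possibility with the mother I^A I^B and summing P(type A): 1/2·1/2 + 1/2·1/2 = 1/2.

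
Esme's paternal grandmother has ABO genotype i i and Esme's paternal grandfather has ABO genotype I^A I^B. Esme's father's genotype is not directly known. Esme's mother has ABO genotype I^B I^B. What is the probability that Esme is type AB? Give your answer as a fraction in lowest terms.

1/4

Esme's father's ABO genotype from i i × I^A I^B: 1/2 I^A i, 1/2 I^B i.
Crossing each possibility with the mother I^B I^B and summing P(type AB): 1/2·1/2 + 1/2·0 = 1/4.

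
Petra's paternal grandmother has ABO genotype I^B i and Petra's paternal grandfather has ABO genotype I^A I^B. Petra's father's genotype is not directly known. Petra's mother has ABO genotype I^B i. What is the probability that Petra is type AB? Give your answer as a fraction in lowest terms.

Petra's father's ABO genotype from I^B i × I^A I^B: 1/4 I^A I^B, 1/4 I^A i, 1/4 I^B I^B, 1/4 I^B i.
Crossing each possibility with the mother I^B i and summing P(type AB): 1/4·1/4 + 1/4·1/4 + 1/4·0 + 1/4·0 = 1/8.

1/8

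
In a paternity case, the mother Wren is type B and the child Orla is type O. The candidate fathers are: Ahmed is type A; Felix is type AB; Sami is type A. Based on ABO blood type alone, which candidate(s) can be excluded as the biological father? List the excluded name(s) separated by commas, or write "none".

A candidate is excluded only if no genotype consistent with his phenotype could produce a type O child with a type B mother.
Felix (type AB): no genotype consistent with that phenotype can produce a type-O child with a type-B mother.

Felix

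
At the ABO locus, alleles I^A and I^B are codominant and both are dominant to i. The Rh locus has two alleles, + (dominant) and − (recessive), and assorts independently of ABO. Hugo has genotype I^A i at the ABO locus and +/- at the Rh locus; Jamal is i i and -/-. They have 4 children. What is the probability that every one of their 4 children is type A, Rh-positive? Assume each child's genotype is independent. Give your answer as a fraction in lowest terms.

1/256

ABO cross I^A i × i i → 1/2 O, 1/2 A.
Rh cross +/- × -/- → 1/2 Rh+, 1/2 Rh-; so P(type A, Rh-positive) = 1/2 × 1/2 = 1/4 per child.
All 4 independent: (1/4)^4 = 1/256.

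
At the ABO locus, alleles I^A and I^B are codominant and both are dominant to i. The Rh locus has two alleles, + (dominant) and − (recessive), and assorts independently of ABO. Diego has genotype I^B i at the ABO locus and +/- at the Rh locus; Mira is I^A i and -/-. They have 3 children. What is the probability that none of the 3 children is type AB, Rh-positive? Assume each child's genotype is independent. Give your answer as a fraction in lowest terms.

ABO cross I^B i × I^A i → 1/4 O, 1/4 A, 1/4 B, 1/4 AB.
Rh cross +/- × -/- → 1/2 Rh+, 1/2 Rh-; so P(type AB, Rh-positive) = 1/4 × 1/2 = 1/8 per child.
P(not type AB, Rh-positive) = 7/8 for one child; (7/8)^3 = 343/512.

343/512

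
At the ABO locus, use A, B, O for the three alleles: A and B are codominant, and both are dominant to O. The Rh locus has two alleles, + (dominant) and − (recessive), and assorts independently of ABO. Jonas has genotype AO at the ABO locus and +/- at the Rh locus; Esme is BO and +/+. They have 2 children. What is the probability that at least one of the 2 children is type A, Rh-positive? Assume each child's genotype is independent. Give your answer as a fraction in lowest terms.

ABO cross AO × BO → 1/4 O, 1/4 A, 1/4 B, 1/4 AB.
Rh cross +/- × +/+ → 1 Rh+; so P(type A, Rh-positive) = 1/4 × 1 = 1/4 per child.
P(none) = (3/4)^2 = 9/16; P(at least one) = 1 − 9/16 = 7/16.

7/16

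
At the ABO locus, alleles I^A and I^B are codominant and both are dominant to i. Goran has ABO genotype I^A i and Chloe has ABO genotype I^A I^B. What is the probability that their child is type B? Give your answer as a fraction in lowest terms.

ABO cross I^A i × I^A I^B → offspring phenotypes: 1/2 A, 1/4 B, 1/4 AB.
So P(type B) = 1/4.

1/4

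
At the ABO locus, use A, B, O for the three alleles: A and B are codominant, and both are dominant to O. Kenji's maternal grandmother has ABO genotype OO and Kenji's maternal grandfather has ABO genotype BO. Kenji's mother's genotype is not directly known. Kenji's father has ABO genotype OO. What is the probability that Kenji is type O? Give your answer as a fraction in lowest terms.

Kenji's mother's ABO genotype from OO × BO: 1/2 BO, 1/2 OO.
Crossing each possibility with the father OO and summing P(type O): 1/2·1/2 + 1/2·1 = 3/4.

3/4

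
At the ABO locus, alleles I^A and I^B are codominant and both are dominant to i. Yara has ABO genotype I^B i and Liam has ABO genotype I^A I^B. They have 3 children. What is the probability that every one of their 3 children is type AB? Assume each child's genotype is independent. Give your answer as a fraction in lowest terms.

ABO cross I^B i × I^A I^B → 1/4 A, 1/2 B, 1/4 AB.
So P(type AB) = 1/4 per child.
All 3 independent: (1/4)^3 = 1/64.

1/64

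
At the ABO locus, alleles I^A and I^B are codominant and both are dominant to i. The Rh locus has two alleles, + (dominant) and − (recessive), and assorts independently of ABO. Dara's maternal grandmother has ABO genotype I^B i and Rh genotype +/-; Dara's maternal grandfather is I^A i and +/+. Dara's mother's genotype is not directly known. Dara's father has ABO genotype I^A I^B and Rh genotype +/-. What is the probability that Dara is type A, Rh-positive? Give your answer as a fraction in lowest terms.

21/64

Dara's mother's ABO genotype from I^B i × I^A i: 1/4 I^A I^B, 1/4 I^A i, 1/4 I^B i, 1/4 i i.
Crossing each possibility with the father I^A I^B and summing P(type A): 1/4·1/4 + 1/4·1/2 + 1/4·1/4 + 1/4·1/2 = 3/8.
Similarly for Rh via the mother's Rh distribution: P(Rh+) = 7/8.
Independent loci: 3/8 × 7/8 = 21/64.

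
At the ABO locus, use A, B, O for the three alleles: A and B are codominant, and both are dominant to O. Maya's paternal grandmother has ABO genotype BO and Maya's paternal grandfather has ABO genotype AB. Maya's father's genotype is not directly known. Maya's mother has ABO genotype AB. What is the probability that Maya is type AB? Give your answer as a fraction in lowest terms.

Maya's father's ABO genotype from BO × AB: 1/4 AB, 1/4 AO, 1/4 BB, 1/4 BO.
Crossing each possibility with the mother AB and summing P(type AB): 1/4·1/2 + 1/4·1/4 + 1/4·1/2 + 1/4·1/4 = 3/8.

3/8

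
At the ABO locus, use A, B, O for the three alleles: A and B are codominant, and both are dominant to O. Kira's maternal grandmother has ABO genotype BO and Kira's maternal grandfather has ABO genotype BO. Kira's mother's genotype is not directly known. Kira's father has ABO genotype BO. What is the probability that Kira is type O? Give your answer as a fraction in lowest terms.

Kira's mother's ABO genotype from BO × BO: 1/4 BB, 1/2 BO, 1/4 OO.
Crossing each possibility with the father BO and summing P(type O): 1/4·0 + 1/2·1/4 + 1/4·1/2 = 1/4.

1/4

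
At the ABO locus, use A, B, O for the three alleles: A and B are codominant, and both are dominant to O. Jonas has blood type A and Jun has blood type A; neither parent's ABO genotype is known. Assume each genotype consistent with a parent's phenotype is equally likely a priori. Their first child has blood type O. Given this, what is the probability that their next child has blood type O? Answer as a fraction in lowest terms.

1/4

Possible genotypes: Jonas ∈ {AA, AO}; Jun ∈ {AA, AO}.
Weight each parental genotype pair by prior × P(type-O child):
  AO × AO: posterior weight 1; P(next child type O) = 1/4.
Weighted sum = 1/4.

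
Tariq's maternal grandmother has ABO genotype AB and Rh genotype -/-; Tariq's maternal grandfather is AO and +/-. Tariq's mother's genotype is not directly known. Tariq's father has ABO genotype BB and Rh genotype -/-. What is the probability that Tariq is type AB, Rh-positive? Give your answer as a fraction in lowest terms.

Tariq's mother's ABO genotype from AB × AO: 1/4 AA, 1/4 AB, 1/4 AO, 1/4 BO.
Crossing each possibility with the father BB and summing P(type AB): 1/4·1 + 1/4·1/2 + 1/4·1/2 + 1/4·0 = 1/2.
Similarly for Rh via the mother's Rh distribution: P(Rh+) = 1/4.
Independent loci: 1/2 × 1/4 = 1/8.

1/8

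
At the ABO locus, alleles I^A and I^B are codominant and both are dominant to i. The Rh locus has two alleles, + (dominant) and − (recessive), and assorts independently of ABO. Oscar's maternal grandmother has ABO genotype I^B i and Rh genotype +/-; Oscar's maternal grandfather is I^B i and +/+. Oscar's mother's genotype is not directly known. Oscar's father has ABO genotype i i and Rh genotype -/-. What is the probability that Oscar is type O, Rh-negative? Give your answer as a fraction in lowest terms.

1/8

Oscar's mother's ABO genotype from I^B i × I^B i: 1/4 I^B I^B, 1/2 I^B i, 1/4 i i.
Crossing each possibility with the father i i and summing P(type O): 1/4·0 + 1/2·1/2 + 1/4·1 = 1/2.
Similarly for Rh via the mother's Rh distribution: P(Rh-) = 1/4.
Independent loci: 1/2 × 1/4 = 1/8.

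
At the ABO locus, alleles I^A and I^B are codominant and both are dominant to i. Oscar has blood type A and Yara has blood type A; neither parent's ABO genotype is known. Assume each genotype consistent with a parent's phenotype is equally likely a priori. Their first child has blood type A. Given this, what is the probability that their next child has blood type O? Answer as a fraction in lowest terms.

1/20

Possible genotypes: Oscar ∈ {I^A I^A, I^A i}; Yara ∈ {I^A I^A, I^A i}.
Weight each parental genotype pair by prior × P(type-A child):
  I^A I^A × I^A I^A: posterior weight 4/15; P(next child type O) = 0.
  I^A I^A × I^A i: posterior weight 4/15; P(next child type O) = 0.
  I^A i × I^A I^A: posterior weight 4/15; P(next child type O) = 0.
  I^A i × I^A i: posterior weight 1/5; P(next child type O) = 1/4.
Weighted sum = 1/20.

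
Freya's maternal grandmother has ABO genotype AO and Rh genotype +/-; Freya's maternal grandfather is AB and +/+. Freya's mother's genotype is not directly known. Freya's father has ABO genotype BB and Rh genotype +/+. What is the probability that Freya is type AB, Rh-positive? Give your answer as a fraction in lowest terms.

1/2

Freya's mother's ABO genotype from AO × AB: 1/4 AA, 1/4 AB, 1/4 AO, 1/4 BO.
Crossing each possibility with the father BB and summing P(type AB): 1/4·1 + 1/4·1/2 + 1/4·1/2 + 1/4·0 = 1/2.
Similarly for Rh via the mother's Rh distribution: P(Rh+) = 1.
Independent loci: 1/2 × 1 = 1/2.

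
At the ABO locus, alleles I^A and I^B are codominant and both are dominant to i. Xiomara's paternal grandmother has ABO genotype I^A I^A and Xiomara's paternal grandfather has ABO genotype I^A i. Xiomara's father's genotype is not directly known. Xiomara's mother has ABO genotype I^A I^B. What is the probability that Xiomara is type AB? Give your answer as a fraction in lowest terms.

3/8

Xiomara's father's ABO genotype from I^A I^A × I^A i: 1/2 I^A I^A, 1/2 I^A i.
Crossing each possibility with the mother I^A I^B and summing P(type AB): 1/2·1/2 + 1/2·1/4 = 3/8.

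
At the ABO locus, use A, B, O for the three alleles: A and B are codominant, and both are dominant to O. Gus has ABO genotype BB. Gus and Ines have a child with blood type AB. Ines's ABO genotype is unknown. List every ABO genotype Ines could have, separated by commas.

For each candidate genotype of Ines, check whether crossing it with BB can produce every observed child phenotype.
  AA → possible child types {AB} ✓
  AB → possible child types {B, AB} ✓
  AO → possible child types {B, AB} ✓
  BB → possible child types {B} ✗
  BO → possible child types {B} ✗
  OO → possible child types {B} ✗

AA, AB, AO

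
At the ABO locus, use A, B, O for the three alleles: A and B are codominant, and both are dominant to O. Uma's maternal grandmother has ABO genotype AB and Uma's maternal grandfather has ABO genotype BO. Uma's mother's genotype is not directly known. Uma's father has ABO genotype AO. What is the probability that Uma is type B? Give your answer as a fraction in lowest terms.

Uma's mother's ABO genotype from AB × BO: 1/4 AB, 1/4 AO, 1/4 BB, 1/4 BO.
Crossing each possibility with the father AO and summing P(type B): 1/4·1/4 + 1/4·0 + 1/4·1/2 + 1/4·1/4 = 1/4.

1/4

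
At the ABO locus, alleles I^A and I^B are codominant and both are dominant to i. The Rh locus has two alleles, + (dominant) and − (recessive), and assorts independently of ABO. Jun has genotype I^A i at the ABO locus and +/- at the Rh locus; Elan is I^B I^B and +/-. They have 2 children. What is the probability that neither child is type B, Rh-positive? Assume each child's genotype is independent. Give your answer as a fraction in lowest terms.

ABO cross I^A i × I^B I^B → 1/2 B, 1/2 AB.
Rh cross +/- × +/- → 3/4 Rh+, 1/4 Rh-; so P(type B, Rh-positive) = 1/2 × 3/4 = 3/8 per child.
P(not type B, Rh-positive) = 5/8 for one child; (5/8)^2 = 25/64.

25/64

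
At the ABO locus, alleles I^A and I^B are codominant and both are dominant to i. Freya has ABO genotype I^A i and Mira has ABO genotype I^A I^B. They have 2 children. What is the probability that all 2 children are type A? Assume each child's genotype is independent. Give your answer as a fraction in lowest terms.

ABO cross I^A i × I^A I^B → 1/2 A, 1/4 B, 1/4 AB.
So P(type A) = 1/2 per child.
All 2 independent: (1/2)^2 = 1/4.

1/4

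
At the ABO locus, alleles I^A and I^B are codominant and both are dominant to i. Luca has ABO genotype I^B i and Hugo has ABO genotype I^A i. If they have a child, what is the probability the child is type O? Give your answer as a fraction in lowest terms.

1/4

ABO cross I^B i × I^A i → offspring phenotypes: 1/4 O, 1/4 A, 1/4 B, 1/4 AB.
So P(type O) = 1/4.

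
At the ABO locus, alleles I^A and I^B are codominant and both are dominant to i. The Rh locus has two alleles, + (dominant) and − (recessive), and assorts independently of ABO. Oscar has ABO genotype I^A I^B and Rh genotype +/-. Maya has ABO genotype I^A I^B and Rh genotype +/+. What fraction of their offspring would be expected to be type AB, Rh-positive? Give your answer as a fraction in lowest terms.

1/2

ABO cross I^A I^B × I^A I^B → offspring phenotypes: 1/4 A, 1/4 B, 1/2 AB.
Rh cross +/- × +/+ → 1 Rh+.
Independent loci: P(type AB, Rh-positive) = 1/2 × 1 = 1/2.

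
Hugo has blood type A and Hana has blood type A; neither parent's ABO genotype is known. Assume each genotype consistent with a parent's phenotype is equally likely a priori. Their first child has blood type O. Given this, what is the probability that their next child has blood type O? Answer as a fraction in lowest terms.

1/4

Possible genotypes: Hugo ∈ {I^A I^A, I^A i}; Hana ∈ {I^A I^A, I^A i}.
Weight each parental genotype pair by prior × P(type-O child):
  I^A i × I^A i: posterior weight 1; P(next child type O) = 1/4.
Weighted sum = 1/4.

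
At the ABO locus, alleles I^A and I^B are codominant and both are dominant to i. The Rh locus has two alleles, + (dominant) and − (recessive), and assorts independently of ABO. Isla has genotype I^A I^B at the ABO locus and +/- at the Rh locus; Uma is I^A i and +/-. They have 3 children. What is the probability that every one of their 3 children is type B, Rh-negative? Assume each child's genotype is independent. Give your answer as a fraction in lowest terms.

ABO cross I^A I^B × I^A i → 1/2 A, 1/4 B, 1/4 AB.
Rh cross +/- × +/- → 3/4 Rh+, 1/4 Rh-; so P(type B, Rh-negative) = 1/4 × 1/4 = 1/16 per child.
All 3 independent: (1/16)^3 = 1/4096.

1/4096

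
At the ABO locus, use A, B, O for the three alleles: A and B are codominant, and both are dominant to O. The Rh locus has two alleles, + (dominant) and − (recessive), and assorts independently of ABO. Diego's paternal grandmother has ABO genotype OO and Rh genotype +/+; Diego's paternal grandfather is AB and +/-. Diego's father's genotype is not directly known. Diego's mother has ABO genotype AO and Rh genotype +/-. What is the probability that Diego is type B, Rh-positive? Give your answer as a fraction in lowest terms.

7/64

Diego's father's ABO genotype from OO × AB: 1/2 AO, 1/2 BO.
Crossing each possibility with the mother AO and summing P(type B): 1/2·0 + 1/2·1/4 = 1/8.
Similarly for Rh via the father's Rh distribution: P(Rh+) = 7/8.
Independent loci: 1/8 × 7/8 = 7/64.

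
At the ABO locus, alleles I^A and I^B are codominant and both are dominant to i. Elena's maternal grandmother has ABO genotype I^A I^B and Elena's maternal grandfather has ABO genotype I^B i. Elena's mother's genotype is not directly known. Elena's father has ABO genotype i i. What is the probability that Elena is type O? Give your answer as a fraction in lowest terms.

1/4

Elena's mother's ABO genotype from I^A I^B × I^B i: 1/4 I^A I^B, 1/4 I^A i, 1/4 I^B I^B, 1/4 I^B i.
Crossing each possibility with the father i i and summing P(type O): 1/4·0 + 1/4·1/2 + 1/4·0 + 1/4·1/2 = 1/4.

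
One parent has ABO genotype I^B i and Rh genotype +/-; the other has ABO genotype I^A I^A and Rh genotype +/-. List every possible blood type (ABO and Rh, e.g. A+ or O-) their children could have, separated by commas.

A+, A-, AB+, AB-

Gametes from I^B i × I^A I^A give offspring ABO genotypes I^A I^B, I^A i, i.e. phenotypes A, AB.
Rh cross +/- × +/- → phenotypes Rh+, Rh-.
Combining independently: A+, A-, AB+, AB-.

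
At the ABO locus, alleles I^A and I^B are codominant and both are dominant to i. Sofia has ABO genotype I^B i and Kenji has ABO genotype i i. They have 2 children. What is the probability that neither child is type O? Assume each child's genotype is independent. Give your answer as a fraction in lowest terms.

ABO cross I^B i × i i → 1/2 O, 1/2 B.
So P(type O) = 1/2 per child.
P(not type O) = 1/2 for one child; (1/2)^2 = 1/4.

1/4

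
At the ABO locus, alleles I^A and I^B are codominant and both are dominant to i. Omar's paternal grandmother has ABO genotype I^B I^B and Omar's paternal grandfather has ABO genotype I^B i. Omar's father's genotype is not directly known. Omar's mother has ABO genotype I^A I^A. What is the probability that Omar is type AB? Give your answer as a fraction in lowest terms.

Omar's father's ABO genotype from I^B I^B × I^B i: 1/2 I^B I^B, 1/2 I^B i.
Crossing each possibility with the mother I^A I^A and summing P(type AB): 1/2·1 + 1/2·1/2 = 3/4.

3/4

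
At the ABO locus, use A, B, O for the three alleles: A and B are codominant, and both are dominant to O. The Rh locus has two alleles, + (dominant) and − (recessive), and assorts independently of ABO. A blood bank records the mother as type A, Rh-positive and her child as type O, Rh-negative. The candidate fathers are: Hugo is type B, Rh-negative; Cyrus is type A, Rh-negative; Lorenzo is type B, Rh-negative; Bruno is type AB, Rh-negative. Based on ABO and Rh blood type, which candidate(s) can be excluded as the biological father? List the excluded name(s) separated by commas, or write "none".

Bruno

A candidate is excluded only if no genotype consistent with his phenotype could produce a type O, Rh-negative child with a type A, Rh-positive mother.
Bruno (type AB, Rh-): no genotype consistent with that phenotype can produce a type-O Rh- child with a type-A mother.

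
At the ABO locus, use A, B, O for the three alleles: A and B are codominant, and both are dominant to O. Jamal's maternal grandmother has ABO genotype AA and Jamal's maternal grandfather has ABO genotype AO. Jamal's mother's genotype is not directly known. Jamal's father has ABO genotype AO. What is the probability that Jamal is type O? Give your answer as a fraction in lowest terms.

Jamal's mother's ABO genotype from AA × AO: 1/2 AA, 1/2 AO.
Crossing each possibility with the father AO and summing P(type O): 1/2·0 + 1/2·1/4 = 1/8.

1/8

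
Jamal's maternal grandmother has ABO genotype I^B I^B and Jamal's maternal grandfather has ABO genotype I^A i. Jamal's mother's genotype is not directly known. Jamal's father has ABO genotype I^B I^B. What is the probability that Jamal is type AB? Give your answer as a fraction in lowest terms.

Jamal's mother's ABO genotype from I^B I^B × I^A i: 1/2 I^A I^B, 1/2 I^B i.
Crossing each possibility with the father I^B I^B and summing P(type AB): 1/2·1/2 + 1/2·0 = 1/4.

1/4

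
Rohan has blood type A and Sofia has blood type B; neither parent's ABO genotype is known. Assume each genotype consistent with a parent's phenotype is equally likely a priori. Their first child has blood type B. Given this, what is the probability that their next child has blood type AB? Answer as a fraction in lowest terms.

5/12

Possible genotypes: Rohan ∈ {AA, AO}; Sofia ∈ {BB, BO}.
Weight each parental genotype pair by prior × P(type-B child):
  AO × BB: posterior weight 2/3; P(next child type AB) = 1/2.
  AO × BO: posterior weight 1/3; P(next child type AB) = 1/4.
Weighted sum = 5/12.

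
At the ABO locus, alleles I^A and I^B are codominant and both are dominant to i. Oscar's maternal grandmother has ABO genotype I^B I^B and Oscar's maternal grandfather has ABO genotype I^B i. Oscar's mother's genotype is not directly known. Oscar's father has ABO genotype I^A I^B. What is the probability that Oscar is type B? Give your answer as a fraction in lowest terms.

1/2

Oscar's mother's ABO genotype from I^B I^B × I^B i: 1/2 I^B I^B, 1/2 I^B i.
Crossing each possibility with the father I^A I^B and summing P(type B): 1/2·1/2 + 1/2·1/2 = 1/2.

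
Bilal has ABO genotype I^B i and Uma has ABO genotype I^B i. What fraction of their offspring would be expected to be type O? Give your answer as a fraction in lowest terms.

ABO cross I^B i × I^B i → offspring phenotypes: 1/4 O, 3/4 B.
So P(type O) = 1/4.

1/4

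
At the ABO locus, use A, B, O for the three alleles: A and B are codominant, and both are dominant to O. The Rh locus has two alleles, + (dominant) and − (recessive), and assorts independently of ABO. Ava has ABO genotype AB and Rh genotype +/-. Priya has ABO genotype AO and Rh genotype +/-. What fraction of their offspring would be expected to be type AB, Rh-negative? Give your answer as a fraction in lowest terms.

1/16

ABO cross AB × AO → offspring phenotypes: 1/2 A, 1/4 B, 1/4 AB.
Rh cross +/- × +/- → 3/4 Rh+, 1/4 Rh-.
Independent loci: P(type AB, Rh-negative) = 1/4 × 1/4 = 1/16.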